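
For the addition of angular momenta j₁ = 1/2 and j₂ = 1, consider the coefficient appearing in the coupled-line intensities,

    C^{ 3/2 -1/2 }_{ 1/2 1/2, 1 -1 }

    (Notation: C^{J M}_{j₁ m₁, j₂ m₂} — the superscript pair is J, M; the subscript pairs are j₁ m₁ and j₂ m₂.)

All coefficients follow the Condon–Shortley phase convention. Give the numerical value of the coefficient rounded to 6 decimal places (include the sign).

√[4·0!1!2!/4! · 1!0!0!2!1!2!] = √(4/3)
  +(−1)^0/∏(0,0,0,0,1,2)! = 1/2  (running 1/2)
⟨..|..⟩ = √(4/3)·(1/2) = +0.577350

+√(1/3) ≈ +0.577350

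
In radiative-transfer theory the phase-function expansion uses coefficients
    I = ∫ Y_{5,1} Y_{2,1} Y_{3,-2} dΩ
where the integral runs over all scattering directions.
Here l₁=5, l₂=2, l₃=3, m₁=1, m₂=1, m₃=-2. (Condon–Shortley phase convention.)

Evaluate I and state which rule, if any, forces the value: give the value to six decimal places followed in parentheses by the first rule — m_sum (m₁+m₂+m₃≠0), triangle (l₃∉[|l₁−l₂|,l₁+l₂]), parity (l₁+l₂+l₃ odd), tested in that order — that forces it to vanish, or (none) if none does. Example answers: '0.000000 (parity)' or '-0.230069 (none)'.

-0.117387 (none)

Rules hold: Σm=0, L=10 even, 3≤3≤7.
N = 11·5·7 = 385
Δ = 4!·6!·0!/11! = 1/2310
Racah Σ t=2..2: t=2:+1/144 = 1/144
⇒ 3j(5 2 3; 0 0 0)² = 10/231, sgn -1
Racah Σ t=3..3: t=3:−1/720 = -1/720
⇒ 3j(5 2 3; 1 1 -2)² = 4/385, sgn +1
4πI² = N·(3j₀)²·(3jₘ)² = 40/231
I = -1·√(0.17316/4π) = -0.11738675
No selection rule forces the value: the integral is nonzero (none).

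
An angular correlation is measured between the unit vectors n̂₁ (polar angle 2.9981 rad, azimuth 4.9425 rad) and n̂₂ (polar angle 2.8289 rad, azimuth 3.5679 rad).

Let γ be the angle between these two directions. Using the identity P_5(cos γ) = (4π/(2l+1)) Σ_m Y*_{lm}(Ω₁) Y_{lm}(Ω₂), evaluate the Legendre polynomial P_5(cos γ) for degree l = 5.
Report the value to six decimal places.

0.375876

Addition theorem: P_5(cos γ) = (4π/11) Σ_m Y*_{lm}(Ω₁) Y_{lm}(Ω₂), m = −5…5:
  [-5]  conj(Y_{5,-5})(Ω₁) = +0.000025-0.000011i ; Y_{5,-5}(Ω₂) = +0.000680+0.001083i ; Δ = +0.000000+0.000000i
  [-4]  conj(Y_{5,-4})(Ω₁) = -0.000368-0.000483i ; Y_{5,-4}(Ω₂) = +0.001676+0.012393i ; Δ = +0.000005-0.000005i
  [-3]  conj(Y_{5,-3})(Ω₁) = -0.005035+0.006096i ; Y_{5,-3}(Ω₂) = -0.020714+0.068943i ; Δ = -0.000316-0.000473i
  [-2]  conj(Y_{5,-2})(Ω₁) = +0.059578+0.029534i ; Y_{5,-2}(Ω₂) = -0.172321+0.197197i ; Δ = -0.016091+0.006659i
  [-1]  conj(Y_{5,-1})(Ω₁) = +0.077682-0.331605i ; Y_{5,-1}(Ω₂) = -0.496834+0.225642i ; Δ = +0.036229+0.182281i
  [+0]  conj(Y_{5,0})(Ω₁) = -0.796486-0.000000i ; Y_{5,0}(Ω₂) = -0.363307+0.000000i ; Δ = +0.289369+0.000000i
  [+1]  conj(Y_{5,1})(Ω₁) = -0.077682-0.331605i ; Y_{5,1}(Ω₂) = +0.496834+0.225642i ; Δ = +0.036229-0.182281i
  [+2]  conj(Y_{5,2})(Ω₁) = +0.059578-0.029534i ; Y_{5,2}(Ω₂) = -0.172321-0.197197i ; Δ = -0.016091-0.006659i
  [+3]  conj(Y_{5,3})(Ω₁) = +0.005035+0.006096i ; Y_{5,3}(Ω₂) = +0.020714+0.068943i ; Δ = -0.000316+0.000473i
  [+4]  conj(Y_{5,4})(Ω₁) = -0.000368+0.000483i ; Y_{5,4}(Ω₂) = +0.001676-0.012393i ; Δ = +0.000005+0.000005i
  [+5]  conj(Y_{5,5})(Ω₁) = -0.000025-0.000011i ; Y_{5,5}(Ω₂) = -0.000680+0.001083i ; Δ = +0.000000-0.000000i
Accumulated sum +0.329024-0.000000i; after 4π/(2l+1) scaling, +0.375876-0.000000i ⇒ P_5 = 0.375876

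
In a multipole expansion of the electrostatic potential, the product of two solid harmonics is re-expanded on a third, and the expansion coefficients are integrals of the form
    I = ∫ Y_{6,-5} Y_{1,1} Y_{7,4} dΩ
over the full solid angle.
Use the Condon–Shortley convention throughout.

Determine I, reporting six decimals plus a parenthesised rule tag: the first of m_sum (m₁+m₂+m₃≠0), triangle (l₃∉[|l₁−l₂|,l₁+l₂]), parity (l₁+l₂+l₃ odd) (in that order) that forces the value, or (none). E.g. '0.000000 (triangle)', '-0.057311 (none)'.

Rules hold: Σm=0, L=14 even, 5≤7≤7.
N = 13·3·15 = 585
Δ = 0!·12!·2!/15! = 1/1365
Racah Σ t=0..0: t=0:+1/518400 = 1/518400
⇒ 3j(6 1 7; 0 0 0)² = 7/195, sgn -1
Racah Σ t=0..0: t=0:+1/79833600 = 1/79833600
⇒ 3j(6 1 7; -5 1 4)² = 1/455, sgn -1
4πI² = N·(3j₀)²·(3jₘ)² = 3/65
I = +1·√(0.0461538/4π) = 0.06060368
No selection rule forces the value: the integral is nonzero (none).

0.060604 (none)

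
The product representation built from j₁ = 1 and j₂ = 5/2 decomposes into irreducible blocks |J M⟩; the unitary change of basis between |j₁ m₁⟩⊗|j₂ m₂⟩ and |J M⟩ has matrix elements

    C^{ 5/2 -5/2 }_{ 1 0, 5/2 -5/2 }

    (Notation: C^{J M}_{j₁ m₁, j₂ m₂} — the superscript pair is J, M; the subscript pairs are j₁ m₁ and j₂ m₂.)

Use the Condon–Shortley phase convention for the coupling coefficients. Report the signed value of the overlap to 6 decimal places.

+√(5/7) = +0.845154

√[6·1!1!4!/7! · 1!1!0!5!0!5!] = √(2880/7)
  +(−1)^0/∏(0,1,1,0,0,4)! = 1/24  (running 1/24)
⟨..|..⟩ = √(2880/7)·(1/24) = +0.845154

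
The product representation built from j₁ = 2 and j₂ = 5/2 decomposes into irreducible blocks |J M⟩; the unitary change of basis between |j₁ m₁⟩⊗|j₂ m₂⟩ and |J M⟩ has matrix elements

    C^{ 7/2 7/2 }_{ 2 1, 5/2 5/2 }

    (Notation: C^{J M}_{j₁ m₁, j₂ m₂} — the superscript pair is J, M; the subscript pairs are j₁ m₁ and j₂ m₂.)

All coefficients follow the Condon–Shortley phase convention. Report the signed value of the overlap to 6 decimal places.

triangle: 1!×3!×4!/9! = 144/362880
(j±m)!: 3!×1!×5!×0!×7!×0! = 3628800
prefactor² = (2J+1)×Δ×N² = 11520
  k=1: −1/(1!×0!×0!×4!×3!×0!) = -1/144
Σ = -1/144  ⇒  CG² = 11520×(-1/144)² = 5/9
CG = −√(5/9) = -0.745356

−√(5/9) = -0.745356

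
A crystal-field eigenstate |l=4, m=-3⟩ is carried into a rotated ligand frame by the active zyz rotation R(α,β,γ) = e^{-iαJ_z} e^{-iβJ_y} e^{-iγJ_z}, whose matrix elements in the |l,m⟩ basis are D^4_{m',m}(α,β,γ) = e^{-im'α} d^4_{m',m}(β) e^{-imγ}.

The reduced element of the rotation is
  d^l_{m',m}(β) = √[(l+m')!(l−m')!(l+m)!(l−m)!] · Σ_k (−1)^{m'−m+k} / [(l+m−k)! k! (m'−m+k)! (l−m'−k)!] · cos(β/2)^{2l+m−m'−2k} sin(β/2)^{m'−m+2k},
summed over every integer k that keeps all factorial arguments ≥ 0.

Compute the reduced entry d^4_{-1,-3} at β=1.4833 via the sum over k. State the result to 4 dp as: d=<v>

d^4_{-1,-3}(β=1.4833) via the finite sum:
Half-angle: c=0.737355, s=0.675505. N=√(6·120·1·5040)=1904.940944
Admissible k: 0..1 (factorial args all ≥0)
  k=0: (−1)^2·1904.9409/(240)·0.7374^6·0.6755^2 = +0.582087
  k=1: (−1)^3·1904.9409/(144)·0.7374^4·0.6755^4 = -0.814218
d^4_{-1,-3}(1.4833) = +0.582087 -0.814218 = -0.232132

d=-0.2321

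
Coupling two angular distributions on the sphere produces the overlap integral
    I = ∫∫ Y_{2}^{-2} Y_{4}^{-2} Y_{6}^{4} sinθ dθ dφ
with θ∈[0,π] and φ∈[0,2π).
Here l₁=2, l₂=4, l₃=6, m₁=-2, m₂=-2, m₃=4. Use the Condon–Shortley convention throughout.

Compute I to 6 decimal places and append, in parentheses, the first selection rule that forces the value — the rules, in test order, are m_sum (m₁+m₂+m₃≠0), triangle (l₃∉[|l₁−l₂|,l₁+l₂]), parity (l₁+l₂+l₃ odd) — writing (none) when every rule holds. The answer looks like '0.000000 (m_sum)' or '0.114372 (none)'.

0.230476 (none)

Rules hold: Σm=0, L=12 even, 2≤6≤6.
N = 5·9·13 = 585
Δ = 0!·4!·8!/13! = 1/6435
Racah Σ t=0..0: t=0:+1/2304 = 1/2304
⇒ 3j(2 4 6; 0 0 0)² = 5/143, sgn +1
Racah Σ t=0..0: t=0:+1/34560 = 1/34560
⇒ 3j(2 4 6; -2 -2 4)² = 14/429, sgn +1
4πI² = N·(3j₀)²·(3jₘ)² = 1050/1573
I = +1·√(0.667514/4π) = 0.23047581
No selection rule forces the value: the integral is nonzero (none).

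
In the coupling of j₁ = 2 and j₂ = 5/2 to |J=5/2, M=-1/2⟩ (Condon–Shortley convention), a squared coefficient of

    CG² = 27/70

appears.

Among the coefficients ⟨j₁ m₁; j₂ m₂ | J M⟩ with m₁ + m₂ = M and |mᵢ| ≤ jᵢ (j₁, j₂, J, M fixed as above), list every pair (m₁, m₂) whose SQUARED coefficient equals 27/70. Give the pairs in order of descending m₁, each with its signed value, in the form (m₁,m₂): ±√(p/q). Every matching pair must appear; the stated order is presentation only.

Admissible pairs with m₁+m₂ = M = -1/2: (-2,3/2), (-1,1/2), (0,-1/2), (1,-3/2), (2,-5/2)
  (m₁,m₂)=(2,-5/2): CG² = 3/14, CG = +√(3/14)
  (m₁,m₂)=(1,-3/2): CG² = 6/35, CG = +√(6/35)
  (m₁,m₂)=(0,-1/2): CG² = 8/35, CG = −√(8/35)
  (m₁,m₂)=(-1,1/2): CG² = 0/1, CG = 0
  (m₁,m₂)=(-2,3/2): CG² = 27/70, CG = +√(27/70)   ← matches the target
Pairs with CG² = 27/70: (-2,3/2): +√(27/70)

(-2,3/2): +√(27/70)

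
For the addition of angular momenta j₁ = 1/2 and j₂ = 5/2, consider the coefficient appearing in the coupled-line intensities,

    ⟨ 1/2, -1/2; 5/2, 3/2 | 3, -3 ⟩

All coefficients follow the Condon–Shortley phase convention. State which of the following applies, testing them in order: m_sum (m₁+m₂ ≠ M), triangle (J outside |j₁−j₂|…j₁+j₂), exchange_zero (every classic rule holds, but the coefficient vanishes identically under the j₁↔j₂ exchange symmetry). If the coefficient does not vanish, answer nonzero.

m-sum: m₁+m₂ = -1/2+3/2 = 1, M = -3  ✗ ⇒ coefficient is 0

m_sum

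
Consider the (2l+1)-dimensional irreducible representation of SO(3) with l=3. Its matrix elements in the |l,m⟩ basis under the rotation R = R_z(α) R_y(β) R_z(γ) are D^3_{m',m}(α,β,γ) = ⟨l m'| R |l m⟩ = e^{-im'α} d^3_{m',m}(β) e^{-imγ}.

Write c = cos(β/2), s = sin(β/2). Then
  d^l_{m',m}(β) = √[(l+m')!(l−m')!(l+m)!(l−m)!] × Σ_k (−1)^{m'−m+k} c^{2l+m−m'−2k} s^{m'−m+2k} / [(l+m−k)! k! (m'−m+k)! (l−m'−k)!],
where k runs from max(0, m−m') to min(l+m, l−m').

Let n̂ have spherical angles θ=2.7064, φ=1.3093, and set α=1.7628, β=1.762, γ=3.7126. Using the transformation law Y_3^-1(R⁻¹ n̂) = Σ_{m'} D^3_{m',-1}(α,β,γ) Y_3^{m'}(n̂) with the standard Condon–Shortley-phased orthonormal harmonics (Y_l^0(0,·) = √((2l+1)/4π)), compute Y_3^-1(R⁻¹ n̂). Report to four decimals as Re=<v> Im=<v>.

Need the full column D^3_{m',-1} for m'=−3..3 at α=1.7628, β=1.7620, γ=3.7126.
cos(β/2)=0.636380, sin(β/2)=0.771376
d^3_{-3,-1}: single k=2 term ⇒ +0.377958;  D = -0.344525+0.155419i
d^3_{-2,-1}: k∈[1..2] ⇒ +0.254594 -0.748131 = -0.493536;  D = -0.285065-0.402885i
d^3_{-1,-1}: k∈[0..2] ⇒ +0.066420 -0.780707 +0.860296 = +0.146009;  D = +0.100907-0.105529i
d^3_{0,-1}: k∈[0..2] ⇒ -0.278894 +1.229304 -0.602056 = +0.348354;  D = -0.293090-0.188278i
d^3_{1,-1}: k∈[0..2] ⇒ +0.585530 -1.147062 +0.210667 = -0.350865;  D = +0.129818-0.325965i
d^3_{2,-1}: k∈[0..1] ⇒ -0.748131 +0.549599 = -0.198531;  D = -0.195070-0.036909i
d^3_{3,-1}: single k=0 term ⇒ +0.555319;  D = -0.002779-0.555312i
Y_3^{m'}(θ=2.7064,φ=1.3093) and Σ D·Y over m':
  (-0.3445+0.1554i)·(-0.0221+0.0221i)  (-0.2851-0.4029i)·(+0.1427+0.0823i)  (+0.1009-0.1055i)·(+0.1096-0.4095i)  (-0.2931-0.1883i)·(-0.3761+0.0000i)  (+0.1298-0.3260i)·(-0.1096-0.4095i)  (-0.1951-0.0369i)·(+0.1427-0.0823i)  (-0.0028-0.5553i)·(+0.0221+0.0221i)
Y_3^-1(R⁻¹ n̂) = -0.091653-0.093060i

Re=-0.0917 Im=-0.0931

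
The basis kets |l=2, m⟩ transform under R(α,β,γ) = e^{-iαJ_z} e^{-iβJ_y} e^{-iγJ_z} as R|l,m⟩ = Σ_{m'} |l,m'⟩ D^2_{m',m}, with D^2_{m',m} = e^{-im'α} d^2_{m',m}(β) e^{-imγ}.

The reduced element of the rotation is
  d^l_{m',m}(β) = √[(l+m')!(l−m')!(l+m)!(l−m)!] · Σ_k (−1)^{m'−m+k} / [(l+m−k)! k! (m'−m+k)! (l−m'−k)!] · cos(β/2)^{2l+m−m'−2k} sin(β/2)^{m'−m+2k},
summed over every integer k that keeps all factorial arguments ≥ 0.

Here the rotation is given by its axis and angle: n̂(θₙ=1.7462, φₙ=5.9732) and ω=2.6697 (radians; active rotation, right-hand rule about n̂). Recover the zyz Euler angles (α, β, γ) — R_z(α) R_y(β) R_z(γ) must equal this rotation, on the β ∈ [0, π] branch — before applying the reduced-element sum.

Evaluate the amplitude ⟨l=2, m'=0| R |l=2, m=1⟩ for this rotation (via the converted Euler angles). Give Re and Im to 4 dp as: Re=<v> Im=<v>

Axis–angle → zyz. n̂ = (sinθₙcosφₙ, sinθₙsinφₙ, cosθₙ) = (+0.937726, -0.300364, -0.174506), ω = 2.6697.
R = I cosω + sinω [n̂]ₓ + (1−cosω) n̂n̂ᵀ gives
  R = [+0.771847, -0.453210, -0.445930; -0.611861, -0.720132, -0.327163; -0.172855, +0.525367, -0.833133]
β = atan2(√(R₁₃²+R₂₃²), R₃₃) = 2.555545; α = atan2(R₂₃, R₁₃) mod 2π = 3.774556; γ = atan2(R₃₂, −R₃₁) mod 2π = 1.252934
First d^2_{0,1}(β=2.5555), then the phase factors e^{-i(0)α} and e^{-i(1)γ}:
Half-angle: c=0.288848, s=0.957375. N=√(2·2·6·1)=4.898979
Admissible k: 1..2 (factorial args all ≥0)
  k=1: (−1)^0·4.8990/(2)·0.2888^3·0.9574^1 = +0.056515
  k=2: (−1)^1·4.8990/(2)·0.2888^1·0.9574^3 = -0.620857
d^2_{0,1}(2.5555) = +0.056515 -0.620857 = -0.564342
D = (+1.000000+0.000000i)·(-0.564342)·(+0.312536-0.949906i) = -0.176377+0.536071i

Re=-0.1764 Im=0.5361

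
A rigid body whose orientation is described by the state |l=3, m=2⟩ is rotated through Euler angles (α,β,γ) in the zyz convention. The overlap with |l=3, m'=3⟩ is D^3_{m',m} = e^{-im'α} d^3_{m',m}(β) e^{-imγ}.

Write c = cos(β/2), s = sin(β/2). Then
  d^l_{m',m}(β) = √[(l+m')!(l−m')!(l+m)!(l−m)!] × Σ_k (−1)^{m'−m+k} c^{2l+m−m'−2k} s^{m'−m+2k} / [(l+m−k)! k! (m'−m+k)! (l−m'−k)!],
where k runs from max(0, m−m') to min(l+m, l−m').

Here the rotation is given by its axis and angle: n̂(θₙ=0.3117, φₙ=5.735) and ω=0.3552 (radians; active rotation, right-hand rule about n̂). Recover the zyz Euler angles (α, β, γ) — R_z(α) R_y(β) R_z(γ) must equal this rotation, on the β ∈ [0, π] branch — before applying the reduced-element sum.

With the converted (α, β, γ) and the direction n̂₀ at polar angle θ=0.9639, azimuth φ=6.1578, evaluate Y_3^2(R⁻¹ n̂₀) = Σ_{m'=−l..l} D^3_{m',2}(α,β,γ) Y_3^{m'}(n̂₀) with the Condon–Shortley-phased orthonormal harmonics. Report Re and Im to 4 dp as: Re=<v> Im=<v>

Re=0.2762 Im=-0.2775

Axis–angle → zyz. n̂ = (sinθₙcosφₙ, sinθₙsinφₙ, cosθₙ) = (+0.261740, -0.159822, +0.951814), ω = 0.3552.
R = I cosω + sinω [n̂]ₓ + (1−cosω) n̂n̂ᵀ gives
  R = [+0.941853, -0.333631, -0.040031; +0.328408, +0.939171, -0.100523; +0.071134, +0.081532, +0.994129]
β = atan2(√(R₁₃²+R₂₃²), R₃₃) = 0.108413; α = atan2(R₂₃, R₁₃) mod 2π = 4.333412; γ = atan2(R₃₂, −R₃₁) mod 2π = 2.288190
Need the full column D^3_{m',2} for m'=−3..3 at α=4.3334, β=0.1084, γ=2.2882.
cos(β/2)=0.998531, sin(β/2)=0.054180
d^3_{-3,2}: single k=5 term ⇒ +0.000001;  D = -0.000001+0.000001i
d^3_{-2,2}: k∈[4..5] ⇒ +0.000043 -0.000000 = +0.000043;  D = -0.000025-0.000035i
d^3_{-1,2}: k∈[3..4] ⇒ +0.001001 -0.000001 = +0.001000;  D = +0.000971-0.000241i
d^3_{0,2}: k∈[2..3] ⇒ +0.015984 -0.000047 = +0.015937;  D = -0.002161+0.015790i
d^3_{1,2}: k∈[1..2] ⇒ +0.170078 -0.001001 = +0.169076;  D = -0.147147-0.083274i
d^3_{2,2}: k∈[0..1] ⇒ +0.991219 -0.014591 = +0.976628;  D = +0.761340-0.611690i
d^3_{3,2}: single k=0 term ⇒ -0.131742;  D = -0.038663-0.125941i
Y_3^{m'}(θ=0.9639,φ=6.1578) and Σ D·Y over m':
  (-0.0000+0.0000i)·(+0.2151+0.0849i)  (-0.0000-0.0000i)·(+0.3810+0.0976i)  (+0.0010-0.0002i)·(+0.1650+0.0208i)  (-0.0022+0.0158i)·(-0.2924+0.0000i)  (-0.1471-0.0833i)·(-0.1650+0.0208i)  (+0.7613-0.6117i)·(+0.3810-0.0976i)  (-0.0387-0.1259i)·(-0.2151+0.0849i)
Y_3^2(R⁻¹ n̂) = +0.276165-0.277510i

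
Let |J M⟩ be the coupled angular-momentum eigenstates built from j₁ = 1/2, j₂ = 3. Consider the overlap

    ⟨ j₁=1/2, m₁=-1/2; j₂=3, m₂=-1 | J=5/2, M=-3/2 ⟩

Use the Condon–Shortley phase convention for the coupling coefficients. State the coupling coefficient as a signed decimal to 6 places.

√[6·1!0!5!/7! · 0!1!2!4!1!4!] = √(1152/7)
  +(−1)^1/∏(1,0,0,1,0,4)! = -1/24  (running -1/24)
⟨..|..⟩ = √(1152/7)·(-1/24) = -0.534522

-0.534522  (= −√(2/7))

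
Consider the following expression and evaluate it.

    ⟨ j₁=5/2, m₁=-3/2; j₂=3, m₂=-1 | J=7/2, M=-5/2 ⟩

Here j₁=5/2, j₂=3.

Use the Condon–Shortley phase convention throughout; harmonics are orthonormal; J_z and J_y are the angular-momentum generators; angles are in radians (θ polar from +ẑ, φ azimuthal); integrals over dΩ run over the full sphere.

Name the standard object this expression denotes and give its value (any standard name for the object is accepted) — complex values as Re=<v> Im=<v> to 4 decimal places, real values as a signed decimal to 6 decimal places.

This is a Clebsch–Gordan (vector-coupling) coefficient.
j₁+j₂−J=2  J+j₁−j₂=3  J−j₁+j₂=4  j₁+j₂+J+1=10
(j₁±m₁, j₂±m₂, J±M) = (1,4,2,4,1,6)
P² = 18432/35
sum k=1..2:
  [1] −1/36 = -1/36
  [2] +1/96 = 1/96
S = -5/288
C² = P²·S² = 10/63 ; C = -0.398410

Clebsch–Gordan coefficient, −√(10/63) ≈ -0.398410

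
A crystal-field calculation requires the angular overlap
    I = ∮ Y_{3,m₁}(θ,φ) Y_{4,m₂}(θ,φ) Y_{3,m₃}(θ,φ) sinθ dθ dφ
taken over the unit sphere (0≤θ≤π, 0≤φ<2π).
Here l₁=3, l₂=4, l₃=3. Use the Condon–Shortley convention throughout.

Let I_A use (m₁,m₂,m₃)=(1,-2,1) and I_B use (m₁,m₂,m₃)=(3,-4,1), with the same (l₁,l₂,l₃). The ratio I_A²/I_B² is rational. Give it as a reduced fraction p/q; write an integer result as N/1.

20/21

Shared (l₁,l₂,l₃)=(3,4,3): N and (l;000)² cancel in I_A²/I_B².
A: Δ = 4!·2!·4!/11! = 1/34650; Racah Σ t=0..2: t=0:+1/192 t=1:−1/36 t=2:+1/192 = -5/288; ⇒ 3j(3 4 3; 1 -2 1)² = 20/693, sgn -1
B: Δ = 4!·2!·4!/11! = 1/34650; Racah Σ t=0..0: t=0:+1/1152 = 1/1152; ⇒ 3j(3 4 3; 3 -4 1)² = 1/33, sgn +1
I_A²/I_B² = (20/693)/(1/33) = 20/21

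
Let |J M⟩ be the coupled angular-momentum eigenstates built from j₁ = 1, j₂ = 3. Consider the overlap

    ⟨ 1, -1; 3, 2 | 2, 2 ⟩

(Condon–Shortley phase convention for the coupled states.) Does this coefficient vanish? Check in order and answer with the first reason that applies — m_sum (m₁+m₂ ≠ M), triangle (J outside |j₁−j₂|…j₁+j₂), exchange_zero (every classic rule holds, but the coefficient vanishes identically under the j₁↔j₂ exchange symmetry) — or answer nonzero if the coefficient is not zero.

m-sum: m₁+m₂ = -1+2 = 1, M = 2  ✗ ⇒ coefficient is 0

m_sum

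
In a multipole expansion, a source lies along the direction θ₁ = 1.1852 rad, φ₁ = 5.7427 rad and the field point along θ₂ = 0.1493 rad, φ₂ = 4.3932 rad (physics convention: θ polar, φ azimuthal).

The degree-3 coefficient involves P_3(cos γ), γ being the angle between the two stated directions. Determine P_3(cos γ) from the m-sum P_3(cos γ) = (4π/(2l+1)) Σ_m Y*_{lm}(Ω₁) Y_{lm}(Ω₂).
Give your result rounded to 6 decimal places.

Addition theorem: P_3(cos γ) = (4π/7) Σ_m Y*_{lm}(Ω₁) Y_{lm}(Ω₂), m = −3…3:
  m=-3: Y*=(-0.016807, -0.331476)  Y=(0.001123, -0.000790)  product (-0.000281, -0.000359)
  m=-2: Y*=(0.155259, -0.291202)  Y=(-0.017957, -0.013324)  product (-0.006668, 0.003160)
  m=-1: Y*=(-0.075156, 0.045100)  Y=(-0.058670, 0.177525)  product (-0.003597, -0.015988)
  m=+0: Y*=(-0.321794, -0.000000)  Y=(0.697226, 0.000000)  product (-0.224363, -0.000000)
  m=+1: Y*=(0.075156, 0.045100)  Y=(0.058670, 0.177525)  product (-0.003597, 0.015988)
  m=+2: Y*=(0.155259, 0.291202)  Y=(-0.017957, 0.013324)  product (-0.006668, -0.003160)
  m=+3: Y*=(0.016807, -0.331476)  Y=(-0.001123, -0.000790)  product (-0.000281, 0.000359)
Σ over m = (-0.245455, -0.000000); ×(4π/7) → (-0.440640, -0.000000). Real part: -0.440640

-0.440640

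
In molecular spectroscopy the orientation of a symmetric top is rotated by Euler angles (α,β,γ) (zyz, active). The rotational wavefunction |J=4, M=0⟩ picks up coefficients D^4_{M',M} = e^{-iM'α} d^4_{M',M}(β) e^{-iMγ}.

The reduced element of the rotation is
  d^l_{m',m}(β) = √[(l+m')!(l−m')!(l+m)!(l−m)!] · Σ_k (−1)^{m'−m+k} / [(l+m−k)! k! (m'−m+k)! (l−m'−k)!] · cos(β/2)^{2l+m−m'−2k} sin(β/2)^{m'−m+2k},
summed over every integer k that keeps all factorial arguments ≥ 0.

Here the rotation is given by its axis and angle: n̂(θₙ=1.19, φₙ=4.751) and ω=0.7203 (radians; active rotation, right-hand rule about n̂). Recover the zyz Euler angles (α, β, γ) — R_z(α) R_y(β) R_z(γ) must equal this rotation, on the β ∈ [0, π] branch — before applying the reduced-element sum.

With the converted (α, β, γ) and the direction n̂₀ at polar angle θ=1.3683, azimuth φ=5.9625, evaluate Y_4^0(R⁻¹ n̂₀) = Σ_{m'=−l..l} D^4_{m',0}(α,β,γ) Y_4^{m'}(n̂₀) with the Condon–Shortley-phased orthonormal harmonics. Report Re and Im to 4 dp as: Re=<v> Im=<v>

Re=-0.0541 Im=0.0000

Axis–angle → zyz. n̂ = (sinθₙcosφₙ, sinθₙsinφₙ, cosθₙ) = (+0.035836, -0.927677, +0.371660), ω = 0.7203.
R = I cosω + sinω [n̂]ₓ + (1−cosω) n̂n̂ᵀ gives
  R = [+0.751927, -0.253408, -0.608597; +0.236893, +0.965370, -0.109279; +0.615214, -0.062003, +0.785919]
β = atan2(√(R₁₃²+R₂₃²), R₃₃) = 0.666616; α = atan2(R₂₃, R₁₃) mod 2π = 3.319258; γ = atan2(R₃₂, −R₃₁) mod 2π = 3.242036
Need the full column D^4_{m',0} for m'=−4..4 at α=3.3193, β=0.6666, γ=3.2420.
cos(β/2)=0.944965, sin(β/2)=0.327171
d^4_{-4,0}: single k=4 term ⇒ +0.076438;  D = +0.057935+0.049863i
d^4_{-3,0}: k∈[3..4] ⇒ +0.312224 -0.037427 = +0.274797;  D = -0.236680-0.139629i
d^4_{-2,0}: k∈[2..4] ⇒ +0.723045 -0.231127 +0.010390 = +0.502307;  D = +0.470929+0.174753i
d^4_{-1,0}: k∈[1..4] ⇒ +0.984465 -0.708058 +0.084876 -0.001696 = +0.359587;  D = -0.353927-0.063551i
d^4_{0,0}: k∈[0..4] ⇒ +0.635809 -1.219450 +0.328900 -0.017523 +0.000131 = -0.272132;  D = -0.272132+0.000000i
d^4_{1,0}: k∈[0..3] ⇒ -0.984465 +0.708058 -0.084876 +0.001696 = -0.359587;  D = +0.353927-0.063551i
d^4_{2,0}: k∈[0..2] ⇒ +0.723045 -0.231127 +0.010390 = +0.502307;  D = +0.470929-0.174753i
d^4_{3,0}: k∈[0..1] ⇒ -0.312224 +0.037427 = -0.274797;  D = +0.236680-0.139629i
d^4_{4,0}: single k=0 term ⇒ +0.076438;  D = +0.057935-0.049863i
Y_4^{m'}(θ=1.3683,φ=5.9625) and Σ D·Y over m':
  (+0.0579+0.0499i)·(+0.1158+0.3907i)  (-0.2367-0.1396i)·(+0.1353+0.1941i)  (+0.4709+0.1748i)·(-0.1844-0.1377i)  (-0.3539-0.0636i)·(-0.2403-0.0798i)  (-0.2721+0.0000i)·(+0.1951+0.0000i)  (+0.3539-0.0636i)·(+0.2403-0.0798i)  (+0.4709-0.1748i)·(-0.1844+0.1377i)  (+0.2367-0.1396i)·(-0.1353+0.1941i)  (+0.0579-0.0499i)·(+0.1158-0.3907i)
Y_4^0(R⁻¹ n̂) = -0.054055+0.000000i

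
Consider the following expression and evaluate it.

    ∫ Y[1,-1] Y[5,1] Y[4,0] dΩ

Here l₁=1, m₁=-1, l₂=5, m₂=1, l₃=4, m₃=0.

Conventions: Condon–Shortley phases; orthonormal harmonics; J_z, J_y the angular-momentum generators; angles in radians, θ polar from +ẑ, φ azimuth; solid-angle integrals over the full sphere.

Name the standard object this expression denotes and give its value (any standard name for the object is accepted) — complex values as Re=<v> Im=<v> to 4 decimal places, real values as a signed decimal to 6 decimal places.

Gaunt coefficient, -0.190188

This is a Gaunt coefficient — the integral of a triple product of spherical harmonics over the sphere.
Checks pass: Σm=0; 10 even; l₃=4∈[4,6].
(2·1+1)(2·5+1)(2·4+1) = 297
Δ: 2! 0! 8! / 11! → 1/495
sum: t=1:−1/576 = -1/576
3j²(1 5 4; 0 0 0) = Δ·Π!·Σ² = 5/99  (sign -1)
sum: t=2:+1/1152 = 1/1152
3j²(1 5 4; -1 1 0) = Δ·Π!·Σ² = 1/33  (sign +1)
combine: 4πI² = 297·5/99·1/33 = 5/11
take √, sign -1: I = -0.19018827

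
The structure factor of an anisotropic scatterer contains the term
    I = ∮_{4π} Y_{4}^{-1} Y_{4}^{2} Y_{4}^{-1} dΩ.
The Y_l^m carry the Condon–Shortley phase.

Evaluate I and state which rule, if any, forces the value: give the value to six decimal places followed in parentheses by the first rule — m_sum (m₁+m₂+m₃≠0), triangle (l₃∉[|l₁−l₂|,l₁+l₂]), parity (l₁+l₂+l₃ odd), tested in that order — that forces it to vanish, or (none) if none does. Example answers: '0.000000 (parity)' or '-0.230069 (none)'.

0.144370 (none)

Rules hold: Σm=0, L=12 even, 0≤4≤8.
N = 9·9·9 = 729
Δ = 4!·4!·4!/13! = 1/450450
Racah Σ t=0..4: t=0:+1/13824 t=1:−1/216 t=2:+1/64 t=3:−1/216 t=4:+1/13824 = 5/768
⇒ 3j(4 4 4; 0 0 0)² = 18/1001, sgn +1
Racah Σ t=2..4: t=2:+1/576 t=3:−1/144 t=4:+1/576 = -1/288
⇒ 3j(4 4 4; -1 2 -1)² = 20/1001, sgn +1
4πI² = N·(3j₀)²·(3jₘ)² = 262440/1002001
I = +1·√(0.261916/4π) = 0.14436968
No selection rule forces the value: the integral is nonzero (none).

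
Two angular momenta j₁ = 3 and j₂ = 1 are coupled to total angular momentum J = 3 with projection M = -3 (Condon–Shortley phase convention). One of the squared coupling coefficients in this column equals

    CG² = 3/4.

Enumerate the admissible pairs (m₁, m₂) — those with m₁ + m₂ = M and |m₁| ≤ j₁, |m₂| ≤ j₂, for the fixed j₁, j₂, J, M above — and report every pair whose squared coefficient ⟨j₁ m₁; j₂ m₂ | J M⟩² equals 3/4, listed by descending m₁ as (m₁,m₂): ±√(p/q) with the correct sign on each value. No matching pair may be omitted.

Admissible pairs with m₁+m₂ = M = -3: (-3,0), (-2,-1)
  (m₁,m₂)=(-2,-1): CG² = 1/4, CG = +√(1/4)
  (m₁,m₂)=(-3,0): CG² = 3/4, CG = −√(3/4)   ← matches the target
Pairs with CG² = 3/4: (-3,0): −√(3/4)

(-3,0): −√(3/4)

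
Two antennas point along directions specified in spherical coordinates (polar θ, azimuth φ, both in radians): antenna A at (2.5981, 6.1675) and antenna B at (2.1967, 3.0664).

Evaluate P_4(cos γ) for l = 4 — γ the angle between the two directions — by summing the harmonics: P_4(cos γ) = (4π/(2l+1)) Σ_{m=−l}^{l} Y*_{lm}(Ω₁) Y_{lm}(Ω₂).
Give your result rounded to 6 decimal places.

0.349581

Summing Y*_{l m}(θ₁,φ₁)·Y_{l m}(θ₂,φ₂) over m ∈ [−4, 4]; prefactor 4π/(2·4+1) = 1.396263:
  [-4]  conj(Y_{4,-4})(Ω₁) = +0.028319-0.014128i ; Y_{4,-4}(Ω₂) = +0.182334+0.056557i ; Δ = +0.005963-0.000974i
  [-3]  conj(Y_{4,-3})(Ω₁) = -0.139321+0.050392i ; Y_{4,-3}(Ω₂) = +0.380426+0.087302i ; Δ = -0.057400+0.007007i
  [-2]  conj(Y_{4,-2})(Ω₁) = +0.359450-0.084683i ; Y_{4,-2}(Ω₂) = +0.304647+0.046163i ; Δ = +0.113414-0.009205i
  [-1]  conj(Y_{4,-1})(Ω₁) = -0.442624+0.051435i ; Y_{4,-1}(Ω₂) = -0.133853-0.010084i ; Δ = +0.059765-0.002421i
  [+0]  conj(Y_{4,0})(Ω₁) = -0.020509-0.000000i ; Y_{4,0}(Ω₂) = -0.335706+0.000000i ; Δ = +0.006885+0.000000i
  [+1]  conj(Y_{4,1})(Ω₁) = +0.442624+0.051435i ; Y_{4,1}(Ω₂) = +0.133853-0.010084i ; Δ = +0.059765+0.002421i
  [+2]  conj(Y_{4,2})(Ω₁) = +0.359450+0.084683i ; Y_{4,2}(Ω₂) = +0.304647-0.046163i ; Δ = +0.113414+0.009205i
  [+3]  conj(Y_{4,3})(Ω₁) = +0.139321+0.050392i ; Y_{4,3}(Ω₂) = -0.380426+0.087302i ; Δ = -0.057400-0.007007i
  [+4]  conj(Y_{4,4})(Ω₁) = +0.028319+0.014128i ; Y_{4,4}(Ω₂) = +0.182334-0.056557i ; Δ = +0.005963+0.000974i
Σ over m = +0.250369-0.000000i; ×(4π/9) → +0.349581-0.000000i. Real part: 0.349581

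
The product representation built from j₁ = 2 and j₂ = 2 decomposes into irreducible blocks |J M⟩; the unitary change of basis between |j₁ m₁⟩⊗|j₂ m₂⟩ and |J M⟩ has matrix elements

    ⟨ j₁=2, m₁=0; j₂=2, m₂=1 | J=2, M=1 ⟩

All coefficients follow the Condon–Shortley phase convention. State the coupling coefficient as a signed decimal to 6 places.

-0.267261

triangle: 2!×2!×2!/7! = 8/5040
(j±m)!: 2!×2!×3!×1!×3!×1! = 144
prefactor² = (2J+1)×Δ×N² = 8/7
  k=1: −1/(1!×1!×1!×2!×1!×0!) = -1/2
  k=2: +1/(2!×0!×0!×1!×2!×1!) = 1/4
Σ = -1/4  ⇒  CG² = 8/7×(-1/4)² = 1/14
CG = −√(1/14) = -0.267261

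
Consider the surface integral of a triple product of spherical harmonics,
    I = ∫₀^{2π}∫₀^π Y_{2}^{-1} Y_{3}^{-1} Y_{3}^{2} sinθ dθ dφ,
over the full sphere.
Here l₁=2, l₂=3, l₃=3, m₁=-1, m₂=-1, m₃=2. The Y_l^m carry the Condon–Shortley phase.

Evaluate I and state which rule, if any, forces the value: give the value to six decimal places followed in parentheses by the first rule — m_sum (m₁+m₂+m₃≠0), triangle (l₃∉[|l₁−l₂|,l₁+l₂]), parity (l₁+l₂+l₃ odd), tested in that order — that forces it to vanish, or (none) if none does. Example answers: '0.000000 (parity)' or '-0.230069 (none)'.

Checks pass: Σm=0; 8 even; l₃=3∈[1,5].
(2·2+1)(2·3+1)(2·3+1) = 245
Δ: 2! 2! 4! / 9! → 1/3780
sum: t=0:+1/24 t=1:−1/4 t=2:+1/24 = -1/6
3j²(2 3 3; 0 0 0) = Δ·Π!·Σ² = 4/105  (sign +1)
sum: t=1:−1/12 t=2:+1/48 = -1/16
3j²(2 3 3; -1 -1 2) = Δ·Π!·Σ² = 1/28  (sign +1)
combine: 4πI² = 245·4/105·1/28 = 1/3
take √, sign +1: I = 0.16286750
No selection rule forces the value: the integral is nonzero (none).

0.162868 (none)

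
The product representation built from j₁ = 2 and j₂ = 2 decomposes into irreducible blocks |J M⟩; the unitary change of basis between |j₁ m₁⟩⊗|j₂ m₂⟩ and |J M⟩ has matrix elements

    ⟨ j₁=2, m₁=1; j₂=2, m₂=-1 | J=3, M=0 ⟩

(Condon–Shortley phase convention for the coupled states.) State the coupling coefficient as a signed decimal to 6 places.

+√(2/5) ≈ +0.632456

√[7·1!3!3!/8! · 3!1!1!3!3!3!] = √(81/10)
  +(−1)^0/∏(0,1,1,1,2,2)! = 1/4  (running 1/4)
  +(−1)^1/∏(1,0,0,0,3,3)! = -1/36  (running 2/9)
⟨..|..⟩ = √(81/10)·(2/9) = +0.632456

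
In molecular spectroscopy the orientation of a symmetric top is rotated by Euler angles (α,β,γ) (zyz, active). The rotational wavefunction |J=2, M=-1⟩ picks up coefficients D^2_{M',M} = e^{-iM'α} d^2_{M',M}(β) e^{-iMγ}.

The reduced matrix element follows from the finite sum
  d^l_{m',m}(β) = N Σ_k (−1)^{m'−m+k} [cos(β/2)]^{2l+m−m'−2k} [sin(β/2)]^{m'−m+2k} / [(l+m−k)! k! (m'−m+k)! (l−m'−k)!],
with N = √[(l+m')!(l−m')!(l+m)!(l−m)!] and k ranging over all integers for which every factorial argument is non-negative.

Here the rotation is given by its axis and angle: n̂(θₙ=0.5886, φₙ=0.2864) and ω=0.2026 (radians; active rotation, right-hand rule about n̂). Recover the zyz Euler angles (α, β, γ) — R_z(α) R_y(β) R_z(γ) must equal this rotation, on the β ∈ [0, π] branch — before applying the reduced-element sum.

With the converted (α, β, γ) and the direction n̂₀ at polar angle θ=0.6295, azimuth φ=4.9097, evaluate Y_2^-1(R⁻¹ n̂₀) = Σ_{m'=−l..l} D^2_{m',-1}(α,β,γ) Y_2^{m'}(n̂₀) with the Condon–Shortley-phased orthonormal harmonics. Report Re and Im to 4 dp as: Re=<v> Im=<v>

Re=-0.0014 Im=0.3328

Axis–angle → zyz. n̂ = (sinθₙcosφₙ, sinθₙsinφₙ, cosθₙ) = (+0.532582, +0.156844, +0.831719), ω = 0.2026.
R = I cosω + sinω [n̂]ₓ + (1−cosω) n̂n̂ᵀ gives
  R = [+0.985348, -0.165647, +0.040620; +0.169064, +0.980050, -0.104496; -0.022500, +0.109833, +0.993695]
β = atan2(√(R₁₃²+R₂₃²), R₃₃) = 0.112350; α = atan2(R₂₃, R₁₃) mod 2π = 5.083131; γ = atan2(R₃₂, −R₃₁) mod 2π = 1.368738
Need the full column D^2_{m',-1} for m'=−2..2 at α=5.0831, β=0.1123, γ=1.3687.
cos(β/2)=0.998423, sin(β/2)=0.056145
d^2_{-2,-1}: single k=1 term ⇒ +0.111760;  D = +0.057405-0.095891i
d^2_{-1,-1}: k∈[0..1] ⇒ +0.993705 -0.009427 = +0.984278;  D = +0.970308+0.165246i
d^2_{0,-1}: k∈[0..1] ⇒ -0.136878 +0.000433 = -0.136445;  D = -0.027383-0.133669i
d^2_{1,-1}: k∈[0..1] ⇒ +0.009427 -0.000010 = +0.009417;  D = -0.007914+0.005104i
d^2_{2,-1}: single k=0 term ⇒ -0.000353;  D = +0.000286+0.000207i
Y_2^{m'}(θ=0.6295,φ=4.9097) and Σ D·Y over m':
  (+0.0574-0.0959i)·(-0.1236+0.0515i)  (+0.9703+0.1652i)·(+0.0721+0.3605i)  (-0.0274-0.1337i)·(+0.3028+0.0000i)  (-0.0079+0.0051i)·(-0.0721+0.3605i)  (+0.0003+0.0002i)·(-0.1236-0.0515i)
Y_2^-1(R⁻¹ n̂) = -0.001388+0.332789i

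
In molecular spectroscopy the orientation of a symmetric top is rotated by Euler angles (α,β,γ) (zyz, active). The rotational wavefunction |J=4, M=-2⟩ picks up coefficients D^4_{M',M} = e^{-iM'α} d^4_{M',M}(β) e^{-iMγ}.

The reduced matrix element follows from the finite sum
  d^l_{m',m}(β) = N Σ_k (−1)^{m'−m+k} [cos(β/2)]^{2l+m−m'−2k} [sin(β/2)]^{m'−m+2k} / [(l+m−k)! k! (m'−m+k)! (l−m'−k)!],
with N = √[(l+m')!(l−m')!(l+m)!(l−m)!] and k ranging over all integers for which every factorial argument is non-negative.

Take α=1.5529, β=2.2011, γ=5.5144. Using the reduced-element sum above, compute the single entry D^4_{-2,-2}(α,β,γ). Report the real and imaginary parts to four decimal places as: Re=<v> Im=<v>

Re=0.0008 Im=0.3185

First d^4_{-2,-2}(β=2.2011), then the phase factors e^{-i(-2)α} and e^{-i(-2)γ}:
With c≡cos(β/2)=0.453106 and s≡sin(β/2)=0.891457, N=[2·720·2·720]^{1/2}=1440.000000
The bounds max(0,m−m')=0 and min(l+m,l−m')=2 give 3 terms
  k=0: (−1)^0·1440.0000/(1440)·0.4531^8·0.8915^0 = +0.001777
  k=1: (−1)^1·1440.0000/(120)·0.4531^6·0.8915^2 = -0.082524
  k=2: (−1)^2·1440.0000/(96)·0.4531^4·0.8915^4 = +0.399292
d^4_{-2,-2}(2.2011) = +0.001777 -0.082524 +0.399292 = +0.318545
D = (-0.999360+0.035785i)·(+0.318545)·(+0.033220-0.999448i) = +0.000818+0.318544i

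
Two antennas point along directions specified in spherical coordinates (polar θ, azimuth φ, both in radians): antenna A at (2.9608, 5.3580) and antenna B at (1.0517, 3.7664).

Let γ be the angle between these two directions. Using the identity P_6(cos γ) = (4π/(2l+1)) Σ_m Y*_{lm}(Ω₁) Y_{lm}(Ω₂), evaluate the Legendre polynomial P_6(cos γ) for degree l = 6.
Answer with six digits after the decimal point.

Addition theorem: P_6(cos γ) = (4π/13) Σ_m Y*_{lm}(Ω₁) Y_{lm}(Ω₂), m = −6…6:
  m=-6: (0.000012, 0.000011) × (-0.169983, 0.118110) = (-0.000003, -0.000000)  (running Σ = (-0.000003, -0.000000))
  m=-5: (0.000027, -0.000308) × (0.409619, 0.007192) = (0.000013, -0.000126)  (running Σ = (0.000010, -0.000126))
  m=-4: (-0.003049, 0.001908) × (-0.277183, -0.207395) = (0.001241, 0.000103)  (running Σ = (0.001251, -0.000023))
  m=-3: (0.026590, 0.010192) × (-0.018516, -0.059098) = (0.000110, -0.001760)  (running Σ = (0.001361, -0.001783))
  m=-2: (-0.042083, -0.146583) × (-0.110935, 0.333436) = (0.053545, 0.002229)  (running Σ = (0.054905, 0.000446))
  m=-1: (-0.301238, 0.399890) × (0.055341, -0.039911) = (-0.000711, 0.034153)  (running Σ = (0.054195, 0.034599))
  m=0: (0.696442, -0.000000) × (0.330906, 0.000000) = (0.230457, 0.000000)  (running Σ = (0.284652, 0.034599))
  m=1: (0.301238, 0.399890) × (-0.055341, -0.039911) = (-0.000711, -0.034153)  (running Σ = (0.283941, 0.000446))
  m=2: (-0.042083, 0.146583) × (-0.110935, -0.333436) = (0.053545, -0.002229)  (running Σ = (0.337485, -0.001783))
  m=3: (-0.026590, 0.010192) × (0.018516, -0.059098) = (0.000110, 0.001760)  (running Σ = (0.337595, -0.000023))
  m=4: (-0.003049, -0.001908) × (-0.277183, 0.207395) = (0.001241, -0.000103)  (running Σ = (0.338836, -0.000126))
  m=5: (-0.000027, -0.000308) × (-0.409619, 0.007192) = (0.000013, 0.000126)  (running Σ = (0.338849, -0.000000))
  m=6: (0.000012, -0.000011) × (-0.169983, -0.118110) = (-0.000003, 0.000000)  (running Σ = (0.338846, -0.000000))
Accumulated sum (0.338846, -0.000000); after 4π/(2l+1) scaling, (0.327544, -0.000000) ⇒ P_6 = 0.327544

0.327544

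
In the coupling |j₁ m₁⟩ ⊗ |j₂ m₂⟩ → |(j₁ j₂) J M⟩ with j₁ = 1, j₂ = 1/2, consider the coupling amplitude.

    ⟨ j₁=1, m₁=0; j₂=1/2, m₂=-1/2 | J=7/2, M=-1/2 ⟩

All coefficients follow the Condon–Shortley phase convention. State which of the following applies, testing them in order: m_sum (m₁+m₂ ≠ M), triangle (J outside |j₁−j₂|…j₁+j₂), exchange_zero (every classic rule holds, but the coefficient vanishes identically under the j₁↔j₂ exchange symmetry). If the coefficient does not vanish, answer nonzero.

m-sum: m₁+m₂ = 0+(-1/2) = -1/2, M = -1/2  ✓
triangle: need |j₁−j₂| ≤ J ≤ j₁+j₂, i.e. J ∈ [1/2, 3/2]; J = 7/2 is outside ✗ ⇒ coefficient is 0

triangle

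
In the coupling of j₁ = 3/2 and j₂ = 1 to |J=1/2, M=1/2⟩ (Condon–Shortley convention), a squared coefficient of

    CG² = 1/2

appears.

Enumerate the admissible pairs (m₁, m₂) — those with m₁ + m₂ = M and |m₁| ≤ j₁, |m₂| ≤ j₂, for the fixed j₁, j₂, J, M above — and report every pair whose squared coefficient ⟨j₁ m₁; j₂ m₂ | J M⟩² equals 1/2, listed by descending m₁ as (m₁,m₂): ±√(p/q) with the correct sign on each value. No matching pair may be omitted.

(3/2,-1): +√(1/2)

Admissible pairs with m₁+m₂ = M = 1/2: (-1/2,1), (1/2,0), (3/2,-1)
  (m₁,m₂)=(3/2,-1): CG² = 1/2, CG = +√(1/2)   ← matches the target
  (m₁,m₂)=(1/2,0): CG² = 1/3, CG = −√(1/3)
  (m₁,m₂)=(-1/2,1): CG² = 1/6, CG = +√(1/6)
Pairs with CG² = 1/2: (3/2,-1): +√(1/2)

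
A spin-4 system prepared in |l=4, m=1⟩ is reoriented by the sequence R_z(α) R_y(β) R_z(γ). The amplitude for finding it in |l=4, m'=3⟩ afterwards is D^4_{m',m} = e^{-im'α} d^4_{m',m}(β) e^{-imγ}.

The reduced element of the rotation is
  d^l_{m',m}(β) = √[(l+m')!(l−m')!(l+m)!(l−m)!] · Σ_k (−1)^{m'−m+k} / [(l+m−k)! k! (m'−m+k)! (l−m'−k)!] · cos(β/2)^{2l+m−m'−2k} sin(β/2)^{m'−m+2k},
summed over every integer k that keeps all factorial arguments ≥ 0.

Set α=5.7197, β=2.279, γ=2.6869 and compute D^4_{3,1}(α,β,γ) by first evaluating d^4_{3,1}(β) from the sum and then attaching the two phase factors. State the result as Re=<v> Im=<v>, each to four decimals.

Re=-0.1305 Im=0.2017

Split into d^4_{3,1}(β=2.2790) × two z-phases.
Half-angle: c=0.418049, s=0.908425. N=√(5040·1·120·6)=1904.940944
k∈{0,1} keeps every argument non-negative
  k=0: (−1)^2·1904.9409/(240)·0.4180^6·0.9084^2 = +0.034963
  k=1: (−1)^3·1904.9409/(144)·0.4180^4·0.9084^4 = -0.275158
d^4_{3,1}(2.2790) = +0.034963 -0.275158 = -0.240195
D = (-0.119374+0.992849i)·(-0.240195)·(-0.898396-0.439186i) = -0.130496+0.201654i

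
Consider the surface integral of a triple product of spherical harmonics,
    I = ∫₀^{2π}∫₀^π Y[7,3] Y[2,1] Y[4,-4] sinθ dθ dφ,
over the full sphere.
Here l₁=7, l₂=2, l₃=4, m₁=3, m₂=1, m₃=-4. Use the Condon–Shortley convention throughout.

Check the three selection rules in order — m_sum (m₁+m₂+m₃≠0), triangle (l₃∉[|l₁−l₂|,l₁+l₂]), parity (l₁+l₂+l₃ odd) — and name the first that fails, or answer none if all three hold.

triangle

Σmᵢ = 0  ✓
l₃∈[|l₁−l₂|,l₁+l₂]=[5,9] required, l₃=4 fails  ✗
Σlᵢ = 13 ⇒ odd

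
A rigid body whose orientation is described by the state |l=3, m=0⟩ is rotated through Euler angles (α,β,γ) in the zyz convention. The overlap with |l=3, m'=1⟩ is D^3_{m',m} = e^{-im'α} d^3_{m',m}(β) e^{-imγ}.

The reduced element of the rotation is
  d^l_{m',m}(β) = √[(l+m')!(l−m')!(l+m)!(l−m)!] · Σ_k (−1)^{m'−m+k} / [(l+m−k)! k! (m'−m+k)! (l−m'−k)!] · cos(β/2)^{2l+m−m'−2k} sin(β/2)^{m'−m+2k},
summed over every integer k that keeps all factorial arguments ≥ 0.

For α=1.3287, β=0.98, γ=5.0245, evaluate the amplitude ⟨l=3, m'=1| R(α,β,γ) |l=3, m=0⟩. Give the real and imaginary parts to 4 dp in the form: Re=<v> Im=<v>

Re=-0.0475 Im=0.1925

Split into d^3_{1,0}(β=0.9800) × two z-phases.
c=cos(0.980000/2)=0.882333, s=sin(0.980000/2)=0.470626; N=√[24·2·6·6]=41.569219
k∈{0,1,2} keeps every argument non-negative
  k=0: (−1)^1·41.5692/(12)·0.8823^5·0.4706^1 = -0.871824
  k=1: (−1)^2·41.5692/(4)·0.8823^3·0.4706^3 = +0.744109
  k=2: (−1)^3·41.5692/(12)·0.8823^1·0.4706^5 = -0.070567
d^3_{1,0}(0.9800) = -0.871824 +0.744109 -0.070567 = -0.198282
D = (+0.239738-0.970838i)·(-0.198282)·(+1.000000+0.000000i) = -0.047536+0.192499i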